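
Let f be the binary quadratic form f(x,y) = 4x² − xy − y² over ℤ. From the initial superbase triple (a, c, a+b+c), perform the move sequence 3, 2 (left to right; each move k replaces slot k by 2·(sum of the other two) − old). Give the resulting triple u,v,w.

start (4,-1,2) = (f(1,0),f(0,1),f(1,1))
replace slot 3: 2·(4+(-1)) − 2 = 4 → (4,-1,4)
replace slot 2: 2·(4+4) − (-1) = 17 → (4,17,4)

4,17,4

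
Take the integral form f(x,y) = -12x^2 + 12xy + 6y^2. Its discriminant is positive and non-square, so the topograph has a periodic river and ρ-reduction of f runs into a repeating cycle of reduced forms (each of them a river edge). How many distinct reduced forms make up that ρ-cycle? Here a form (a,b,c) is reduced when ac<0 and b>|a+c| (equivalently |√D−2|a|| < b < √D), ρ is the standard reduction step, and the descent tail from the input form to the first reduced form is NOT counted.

D = 432, ⌊√D⌋ = 20
river: ρ → (6,12,-12)
river: ρ → (-12,12,6)
ρ-cycle length = 2 (tail of 0 descent steps not counted)

2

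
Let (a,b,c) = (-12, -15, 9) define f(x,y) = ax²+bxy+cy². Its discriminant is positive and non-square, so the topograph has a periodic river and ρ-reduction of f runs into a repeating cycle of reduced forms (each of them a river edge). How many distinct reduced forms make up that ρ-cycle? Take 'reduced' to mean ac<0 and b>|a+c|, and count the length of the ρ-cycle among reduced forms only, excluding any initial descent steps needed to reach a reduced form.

D = 657, ⌊√D⌋ = 25
descent: ρ → (9,15,-12)  [lands on river]
river: ρ → (-12,9,12)
river: ρ → (12,15,-9)
river: ρ → (-9,21,6)
river: ρ → (6,15,-18)
river: ρ → (-18,21,3)
river: ρ → (3,21,-18)
river: ρ → (-18,15,6)
river: ρ → (6,21,-9)
river: ρ → (-9,15,12)
river: ρ → (12,9,-12)
river: ρ → (-12,15,9)
river: ρ → (9,21,-6)
river: ρ → (-6,15,18)
river: ρ → (18,21,-3)
river: ρ → (-3,21,18)
river: ρ → (18,15,-6)
river: ρ → (-6,21,9)
ρ-cycle length = 18 (tail of 1 descent step not counted)

18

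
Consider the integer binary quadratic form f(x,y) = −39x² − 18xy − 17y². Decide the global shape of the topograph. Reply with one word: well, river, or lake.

D = b²−4ac = (-18)² − 4·(-39)·(-17) = -2328
D < 0 ⇒ definite ⇒ every region one sign ⇒ single well

well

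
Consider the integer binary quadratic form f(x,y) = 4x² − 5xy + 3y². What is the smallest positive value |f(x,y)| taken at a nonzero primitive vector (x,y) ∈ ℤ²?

translate: b→3 (≡-5 mod 8), so (4,-5,3)→(4,3,2)
flip: (4,3,2)→(2,-3,4)
translate: b→1 (≡-3 mod 4), so (2,-3,4)→(2,1,3)
reduced (well bottom): (2,1,3) with a≤c, −a<b≤a
well minimum = a = 2

2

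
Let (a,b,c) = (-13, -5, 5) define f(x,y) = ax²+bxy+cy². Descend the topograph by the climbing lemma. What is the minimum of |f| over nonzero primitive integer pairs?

descent: ρ → (5,15,-3)  [lands on river]
river: ρ → (-3,15,5)
closes: descent 1, river 2
min |a| on river = 3

3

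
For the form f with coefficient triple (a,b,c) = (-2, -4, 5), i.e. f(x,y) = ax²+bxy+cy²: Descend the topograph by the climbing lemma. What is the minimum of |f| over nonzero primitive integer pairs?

descent: ρ → (5,4,-2)  [lands on river]
river: ρ → (-2,4,5)
river: ρ → (5,6,-1)
river: ρ → (-1,6,5)
closes: descent 1, river 4
min |a| on river = 1

1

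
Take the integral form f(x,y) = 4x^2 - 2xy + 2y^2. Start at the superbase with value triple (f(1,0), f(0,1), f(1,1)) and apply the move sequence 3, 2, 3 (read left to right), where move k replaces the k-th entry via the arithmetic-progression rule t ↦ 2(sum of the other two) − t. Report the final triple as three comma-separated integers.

start (4,2,4) = (f(1,0),f(0,1),f(1,1))
replace slot 3: 2·(4+2) − 4 = 8 → (4,2,8)
replace slot 2: 2·(4+8) − 2 = 22 → (4,22,8)
replace slot 3: 2·(4+22) − 8 = 44 → (4,22,44)

4,22,44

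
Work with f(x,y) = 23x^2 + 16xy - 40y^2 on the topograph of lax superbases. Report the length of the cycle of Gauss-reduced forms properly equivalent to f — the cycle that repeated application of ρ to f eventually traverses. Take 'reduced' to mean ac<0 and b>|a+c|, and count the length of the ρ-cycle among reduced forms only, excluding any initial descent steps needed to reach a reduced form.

D = 3936, ⌊√D⌋ = 62
descent: ρ → (-40,-16,23)
descent: ρ → (23,62,-1)  [lands on river]
river: ρ → (-1,62,23)
river: ρ → (23,30,-33)
river: ρ → (-33,36,20)
river: ρ → (20,44,-25)
river: ρ → (-25,56,8)
river: ρ → (8,56,-25)
river: ρ → (-25,44,20)
river: ρ → (20,36,-33)
river: ρ → (-33,30,23)
ρ-cycle length = 10 (tail of 2 descent steps not counted)

10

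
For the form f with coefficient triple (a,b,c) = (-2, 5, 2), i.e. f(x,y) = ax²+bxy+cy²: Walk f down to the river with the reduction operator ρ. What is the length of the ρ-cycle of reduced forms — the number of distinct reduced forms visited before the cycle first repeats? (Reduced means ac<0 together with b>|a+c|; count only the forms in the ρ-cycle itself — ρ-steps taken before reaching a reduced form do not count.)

D = 41, ⌊√D⌋ = 6
river: ρ → (2,3,-4)
river: ρ → (-4,5,1)
river: ρ → (1,5,-4)
river: ρ → (-4,3,2)
river: ρ → (2,5,-2)
river: ρ → (-2,3,4)
river: ρ → (4,5,-1)
river: ρ → (-1,5,4)
river: ρ → (4,3,-2)
river: ρ → (-2,5,2)
ρ-cycle length = 10 (tail of 0 descent steps not counted)

10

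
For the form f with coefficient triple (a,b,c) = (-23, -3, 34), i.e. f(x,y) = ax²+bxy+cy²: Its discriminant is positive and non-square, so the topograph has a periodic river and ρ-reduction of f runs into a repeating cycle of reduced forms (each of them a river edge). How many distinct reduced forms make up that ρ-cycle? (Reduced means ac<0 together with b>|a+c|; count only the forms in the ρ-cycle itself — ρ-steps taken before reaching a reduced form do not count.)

D = 3137, ⌊√D⌋ = 56
descent: ρ → (34,3,-23)
descent: ρ → (-23,43,14)  [lands on river]
river: ρ → (14,41,-26)
river: ρ → (-26,11,29)
river: ρ → (29,47,-8)
river: ρ → (-8,49,23)
river: ρ → (23,43,-14)
river: ρ → (-14,41,26)
river: ρ → (26,11,-29)
river: ρ → (-29,47,8)
river: ρ → (8,49,-23)
ρ-cycle length = 10 (tail of 2 descent steps not counted)

10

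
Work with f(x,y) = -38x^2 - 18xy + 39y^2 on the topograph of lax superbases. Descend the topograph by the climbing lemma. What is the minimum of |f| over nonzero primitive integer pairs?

descent: ρ → (39,18,-38)  [lands on river]
river: ρ → (-38,58,19)
river: ρ → (19,56,-41)
river: ρ → (-41,26,34)
river: ρ → (34,42,-33)
river: ρ → (-33,24,43)
river: ρ → (43,62,-14)
river: ρ → (-14,78,3)
river: ρ → (3,78,-14)
river: ρ → (-14,62,43)
river: ρ → (43,24,-33)
river: ρ → (-33,42,34)
river: ρ → (34,26,-41)
river: ρ → (-41,56,19)
river: ρ → (19,58,-38)
river: ρ → (-38,18,39)
river: ρ → (39,60,-17)
river: ρ → (-17,76,7)
river: ρ → (7,78,-6)
river: ρ → (-6,78,7)
river: ρ → (7,76,-17)
river: ρ → (-17,60,39)
closes: descent 1, river 22
min |a| on river = 3

3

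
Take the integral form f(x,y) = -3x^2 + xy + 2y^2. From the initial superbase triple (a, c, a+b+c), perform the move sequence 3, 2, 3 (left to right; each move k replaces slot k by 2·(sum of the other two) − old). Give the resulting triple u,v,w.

start (-3,2,0) = (f(1,0),f(0,1),f(1,1))
replace slot 3: 2·((-3)+2) − 0 = -2 → (-3,2,-2)
replace slot 2: 2·((-3)+(-2)) − 2 = -12 → (-3,-12,-2)
replace slot 3: 2·((-3)+(-12)) − (-2) = -28 → (-3,-12,-28)

-3,-12,-28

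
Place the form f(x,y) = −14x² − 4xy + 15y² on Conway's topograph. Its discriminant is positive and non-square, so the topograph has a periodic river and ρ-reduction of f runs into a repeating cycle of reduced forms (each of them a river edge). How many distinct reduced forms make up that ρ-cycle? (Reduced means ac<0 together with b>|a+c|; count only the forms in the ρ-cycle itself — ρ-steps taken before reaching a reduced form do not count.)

D = 856, ⌊√D⌋ = 29
descent: ρ → (15,4,-14)  [lands on river]
river: ρ → (-14,24,5)
river: ρ → (5,26,-9)
river: ρ → (-9,28,2)
river: ρ → (2,28,-9)
river: ρ → (-9,26,5)
river: ρ → (5,24,-14)
river: ρ → (-14,4,15)
river: ρ → (15,26,-3)
river: ρ → (-3,28,6)
river: ρ → (6,20,-19)
river: ρ → (-19,18,7)
river: ρ → (7,24,-10)
river: ρ → (-10,16,15)
river: ρ → (15,14,-11)
river: ρ → (-11,8,18)
river: ρ → (18,28,-1)
river: ρ → (-1,28,18)
river: ρ → (18,8,-11)
river: ρ → (-11,14,15)
river: ρ → (15,16,-10)
river: ρ → (-10,24,7)
river: ρ → (7,18,-19)
river: ρ → (-19,20,6)
river: ρ → (6,28,-3)
river: ρ → (-3,26,15)
ρ-cycle length = 26 (tail of 1 descent step not counted)

26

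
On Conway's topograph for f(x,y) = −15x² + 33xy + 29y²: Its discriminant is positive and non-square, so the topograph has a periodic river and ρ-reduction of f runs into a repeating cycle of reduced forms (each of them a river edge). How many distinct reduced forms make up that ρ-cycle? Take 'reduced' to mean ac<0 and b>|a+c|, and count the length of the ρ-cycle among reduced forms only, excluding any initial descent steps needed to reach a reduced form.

D = 2829, ⌊√D⌋ = 53
river: ρ → (29,25,-19)
river: ρ → (-19,51,3)
river: ρ → (3,51,-19)
river: ρ → (-19,25,29)
river: ρ → (29,33,-15)
river: ρ → (-15,27,35)
river: ρ → (35,43,-7)
river: ρ → (-7,41,41)
river: ρ → (41,41,-7)
river: ρ → (-7,43,35)
river: ρ → (35,27,-15)
river: ρ → (-15,33,29)
ρ-cycle length = 12 (tail of 0 descent steps not counted)

12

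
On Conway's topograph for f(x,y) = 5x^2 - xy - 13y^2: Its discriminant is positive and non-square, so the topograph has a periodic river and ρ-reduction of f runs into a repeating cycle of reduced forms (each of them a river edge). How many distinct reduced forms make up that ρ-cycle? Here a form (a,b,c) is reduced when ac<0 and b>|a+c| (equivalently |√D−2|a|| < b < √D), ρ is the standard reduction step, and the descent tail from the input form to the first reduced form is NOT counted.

D = 261, ⌊√D⌋ = 16
descent: ρ → (-13,1,5)
descent: ρ → (5,9,-9)  [lands on river]
river: ρ → (-9,9,5)
river: ρ → (5,11,-7)
river: ρ → (-7,3,9)
river: ρ → (9,15,-1)
river: ρ → (-1,15,9)
river: ρ → (9,3,-7)
river: ρ → (-7,11,5)
ρ-cycle length = 8 (tail of 2 descent steps not counted)

8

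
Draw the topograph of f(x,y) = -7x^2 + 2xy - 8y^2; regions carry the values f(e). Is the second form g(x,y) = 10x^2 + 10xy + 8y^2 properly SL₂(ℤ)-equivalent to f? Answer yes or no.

D₁ = -220, D₂ = -220
f is negative-definite; reduce −f:
−f: reduced (well bottom): (7,-2,8) with a≤c, −a<b≤a
flip sign back: reduced form of f is (-7,2,-8)
g: flip: (10,10,8)→(8,-10,10)
g: translate: b→6 (≡-10 mod 16), so (8,-10,10)→(8,6,8)
g: reduced (well bottom): (8,6,8) with a≤c, −a<b≤a
reduced forms (-7, 2, -8) vs (8, 6, 8) ⇒ inequivalent

no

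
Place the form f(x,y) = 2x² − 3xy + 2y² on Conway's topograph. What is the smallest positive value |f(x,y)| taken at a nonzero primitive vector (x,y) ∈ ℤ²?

translate: b→1 (≡-3 mod 4), so (2,-3,2)→(2,1,1)
flip: (2,1,1)→(1,-1,2)
translate: b→1 (≡-1 mod 2), so (1,-1,2)→(1,1,2)
reduced (well bottom): (1,1,2) with a≤c, −a<b≤a
well minimum = a = 1

1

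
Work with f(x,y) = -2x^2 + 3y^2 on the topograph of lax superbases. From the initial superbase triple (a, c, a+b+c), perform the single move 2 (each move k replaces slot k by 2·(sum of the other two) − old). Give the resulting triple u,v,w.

start (-2,3,1) = (f(1,0),f(0,1),f(1,1))
replace slot 2: 2·((-2)+1) − 3 = -5 → (-2,-5,1)

-2,-5,1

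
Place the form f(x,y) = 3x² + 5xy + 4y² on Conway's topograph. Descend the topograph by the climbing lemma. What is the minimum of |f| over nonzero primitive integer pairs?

translate: b→-1 (≡5 mod 6), so (3,5,4)→(3,-1,2)
flip: (3,-1,2)→(2,1,3)
reduced (well bottom): (2,1,3) with a≤c, −a<b≤a
well minimum = a = 2

2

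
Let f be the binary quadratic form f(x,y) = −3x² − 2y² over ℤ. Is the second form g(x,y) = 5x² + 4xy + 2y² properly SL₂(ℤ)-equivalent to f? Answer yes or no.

D₁ = -24, D₂ = -24
f is negative-definite; reduce −f:
−f: flip: (3,0,2)→(2,0,3)
−f: reduced (well bottom): (2,0,3) with a≤c, −a<b≤a
flip sign back: reduced form of f is (-2,0,-3)
g: flip: (5,4,2)→(2,-4,5)
g: translate: b→0 (≡-4 mod 4), so (2,-4,5)→(2,0,3)
g: reduced (well bottom): (2,0,3) with a≤c, −a<b≤a
reduced forms (-2, 0, -3) vs (2, 0, 3) ⇒ inequivalent

no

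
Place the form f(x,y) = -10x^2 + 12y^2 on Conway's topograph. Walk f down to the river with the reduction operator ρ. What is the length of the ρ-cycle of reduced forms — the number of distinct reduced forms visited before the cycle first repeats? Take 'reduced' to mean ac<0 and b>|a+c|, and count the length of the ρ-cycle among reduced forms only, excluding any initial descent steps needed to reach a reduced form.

D = 480, ⌊√D⌋ = 21
descent: ρ → (12,0,-10)
descent: ρ → (-10,20,2)  [lands on river]
river: ρ → (2,20,-10)
ρ-cycle length = 2 (tail of 2 descent steps not counted)

2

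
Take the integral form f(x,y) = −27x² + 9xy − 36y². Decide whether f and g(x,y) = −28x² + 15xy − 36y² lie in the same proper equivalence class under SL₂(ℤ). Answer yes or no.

D₁ = -3807, D₂ = -3807
f is negative-definite; reduce −f:
−f: reduced (well bottom): (27,-9,36) with a≤c, −a<b≤a
flip sign back: reduced form of f is (-27,9,-36)
g is negative-definite; reduce −g:
−g: reduced (well bottom): (28,-15,36) with a≤c, −a<b≤a
flip sign back: reduced form of g is (-28,15,-36)
reduced forms (-27, 9, -36) vs (-28, 15, -36) ⇒ inequivalent

no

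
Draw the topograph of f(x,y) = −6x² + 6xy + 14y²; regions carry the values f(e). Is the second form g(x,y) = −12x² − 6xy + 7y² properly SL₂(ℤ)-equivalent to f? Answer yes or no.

D₁ = 372, D₂ = 372
river cycle of f (length 2): (-6, 18, 2), (2, 18, -6)
river cycle of g (length 10): (7, 6, -12), (-12, 18, 1), (1, 18, -12), (-12, 6, 7), (7, 8, -11), (-11, 14, 4), (4, 18, -3), (-3, 18, 4), (4, 14, -11), (-11, 8, 7)
cycles differ ⇒ inequivalent

no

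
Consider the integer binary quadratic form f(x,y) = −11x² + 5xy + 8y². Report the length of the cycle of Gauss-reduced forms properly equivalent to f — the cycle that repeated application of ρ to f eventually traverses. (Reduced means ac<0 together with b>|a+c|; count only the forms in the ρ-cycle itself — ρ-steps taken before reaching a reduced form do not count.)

D = 377, ⌊√D⌋ = 19
river: ρ → (8,11,-8)
river: ρ → (-8,5,11)
river: ρ → (11,17,-2)
river: ρ → (-2,19,2)
river: ρ → (2,17,-11)
river: ρ → (-11,5,8)
ρ-cycle length = 6 (tail of 0 descent steps not counted)

6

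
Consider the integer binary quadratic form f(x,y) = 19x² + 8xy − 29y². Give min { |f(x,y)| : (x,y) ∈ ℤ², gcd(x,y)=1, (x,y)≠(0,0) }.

descent: ρ → (-29,-8,19)
descent: ρ → (19,46,-2)  [lands on river]
river: ρ → (-2,46,19)
river: ρ → (19,30,-18)
river: ρ → (-18,42,7)
river: ρ → (7,42,-18)
river: ρ → (-18,30,19)
closes: descent 2, river 6
min |a| on river = 2

2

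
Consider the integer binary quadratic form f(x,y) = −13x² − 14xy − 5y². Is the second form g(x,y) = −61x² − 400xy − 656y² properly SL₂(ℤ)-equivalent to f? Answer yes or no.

D₁ = -64, D₂ = -64
f is negative-definite; reduce −f:
−f: translate: b→-12 (≡14 mod 26), so (13,14,5)→(13,-12,4)
−f: flip: (13,-12,4)→(4,12,13)
−f: translate: b→4 (≡12 mod 8), so (4,12,13)→(4,4,5)
−f: reduced (well bottom): (4,4,5) with a≤c, −a<b≤a
flip sign back: reduced form of f is (-4,-4,-5)
g is negative-definite; reduce −g:
−g: translate: b→34 (≡400 mod 122), so (61,400,656)→(61,34,5)
−g: flip: (61,34,5)→(5,-34,61)
−g: translate: b→-4 (≡-34 mod 10), so (5,-34,61)→(5,-4,4)
−g: flip: (5,-4,4)→(4,4,5)
−g: reduced (well bottom): (4,4,5) with a≤c, −a<b≤a
flip sign back: reduced form of g is (-4,-4,-5)
reduced forms (-4, -4, -5) vs (-4, -4, -5) ⇒ equivalent

yes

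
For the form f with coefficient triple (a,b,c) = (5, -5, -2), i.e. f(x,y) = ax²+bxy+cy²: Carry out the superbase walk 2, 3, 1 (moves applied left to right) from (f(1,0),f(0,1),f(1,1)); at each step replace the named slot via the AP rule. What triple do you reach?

start (5,-2,-2) = (f(1,0),f(0,1),f(1,1))
replace slot 2: 2·(5+(-2)) − (-2) = 8 → (5,8,-2)
replace slot 3: 2·(5+8) − (-2) = 28 → (5,8,28)
replace slot 1: 2·(8+28) − 5 = 67 → (67,8,28)

67,8,28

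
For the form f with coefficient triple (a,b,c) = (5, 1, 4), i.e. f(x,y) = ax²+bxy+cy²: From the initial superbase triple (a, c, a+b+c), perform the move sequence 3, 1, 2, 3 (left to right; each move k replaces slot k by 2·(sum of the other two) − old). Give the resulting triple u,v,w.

start (5,4,10) = (f(1,0),f(0,1),f(1,1))
replace slot 3: 2·(5+4) − 10 = 8 → (5,4,8)
replace slot 1: 2·(4+8) − 5 = 19 → (19,4,8)
replace slot 2: 2·(19+8) − 4 = 50 → (19,50,8)
replace slot 3: 2·(19+50) − 8 = 130 → (19,50,130)

19,50,130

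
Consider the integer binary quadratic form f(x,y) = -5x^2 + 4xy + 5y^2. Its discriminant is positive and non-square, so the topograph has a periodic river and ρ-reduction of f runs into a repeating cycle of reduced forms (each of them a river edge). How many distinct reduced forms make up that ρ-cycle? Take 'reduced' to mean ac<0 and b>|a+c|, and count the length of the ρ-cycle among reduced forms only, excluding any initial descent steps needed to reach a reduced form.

D = 116, ⌊√D⌋ = 10
river: ρ → (5,6,-4)
river: ρ → (-4,10,1)
river: ρ → (1,10,-4)
river: ρ → (-4,6,5)
river: ρ → (5,4,-5)
river: ρ → (-5,6,4)
river: ρ → (4,10,-1)
river: ρ → (-1,10,4)
river: ρ → (4,6,-5)
river: ρ → (-5,4,5)
ρ-cycle length = 10 (tail of 0 descent steps not counted)

10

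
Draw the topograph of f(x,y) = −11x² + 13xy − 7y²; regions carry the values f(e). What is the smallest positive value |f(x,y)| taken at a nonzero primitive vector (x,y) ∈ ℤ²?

translate: b→9 (≡-13 mod 22), so (11,-13,7)→(11,9,5)
flip: (11,9,5)→(5,-9,11)
translate: b→1 (≡-9 mod 10), so (5,-9,11)→(5,1,7)
reduced (well bottom): (5,1,7) with a≤c, −a<b≤a
well minimum |f| = |-5| = 5 (negative-definite)

5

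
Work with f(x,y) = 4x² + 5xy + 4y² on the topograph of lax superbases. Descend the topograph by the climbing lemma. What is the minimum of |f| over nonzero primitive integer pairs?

translate: b→-3 (≡5 mod 8), so (4,5,4)→(4,-3,3)
flip: (4,-3,3)→(3,3,4)
reduced (well bottom): (3,3,4) with a≤c, −a<b≤a
well minimum = a = 3

3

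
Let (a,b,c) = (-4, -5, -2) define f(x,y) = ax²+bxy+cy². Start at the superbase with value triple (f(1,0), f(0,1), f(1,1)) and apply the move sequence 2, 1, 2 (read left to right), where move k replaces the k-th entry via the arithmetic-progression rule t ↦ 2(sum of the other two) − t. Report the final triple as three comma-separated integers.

start (-4,-2,-11) = (f(1,0),f(0,1),f(1,1))
replace slot 2: 2·((-4)+(-11)) − (-2) = -28 → (-4,-28,-11)
replace slot 1: 2·((-28)+(-11)) − (-4) = -74 → (-74,-28,-11)
replace slot 2: 2·((-74)+(-11)) − (-28) = -142 → (-74,-142,-11)

-74,-142,-11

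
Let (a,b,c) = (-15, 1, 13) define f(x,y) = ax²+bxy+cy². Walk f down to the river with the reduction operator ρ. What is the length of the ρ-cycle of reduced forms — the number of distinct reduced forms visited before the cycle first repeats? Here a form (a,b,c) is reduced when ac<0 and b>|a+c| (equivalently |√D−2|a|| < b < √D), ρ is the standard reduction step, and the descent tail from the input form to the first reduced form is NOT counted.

D = 781, ⌊√D⌋ = 27
descent: ρ → (13,25,-3)  [lands on river]
river: ρ → (-3,23,21)
river: ρ → (21,19,-5)
river: ρ → (-5,21,17)
river: ρ → (17,13,-9)
river: ρ → (-9,23,7)
river: ρ → (7,19,-15)
river: ρ → (-15,11,11)
river: ρ → (11,11,-15)
river: ρ → (-15,19,7)
river: ρ → (7,23,-9)
river: ρ → (-9,13,17)
river: ρ → (17,21,-5)
river: ρ → (-5,19,21)
river: ρ → (21,23,-3)
river: ρ → (-3,25,13)
river: ρ → (13,27,-1)
river: ρ → (-1,27,13)
ρ-cycle length = 18 (tail of 1 descent step not counted)

18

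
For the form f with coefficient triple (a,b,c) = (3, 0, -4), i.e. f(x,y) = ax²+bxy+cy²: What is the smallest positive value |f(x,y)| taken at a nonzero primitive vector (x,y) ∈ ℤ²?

descent: ρ → (-4,0,3)
descent: ρ → (3,6,-1)  [lands on river]
river: ρ → (-1,6,3)
closes: descent 2, river 2
min |a| on river = 1

1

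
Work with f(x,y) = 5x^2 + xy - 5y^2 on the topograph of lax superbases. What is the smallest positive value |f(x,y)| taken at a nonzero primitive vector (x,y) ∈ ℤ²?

river: ρ → (-5,9,1)
river: ρ → (1,9,-5)
river: ρ → (-5,1,5)
river: ρ → (5,9,-1)
river: ρ → (-1,9,5)
river: ρ → (5,1,-5)
closes: descent 0, river 6
min |a| on river = 1

1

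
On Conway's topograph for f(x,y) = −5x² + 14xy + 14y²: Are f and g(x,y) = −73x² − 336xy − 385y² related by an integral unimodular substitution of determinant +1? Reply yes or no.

D₁ = 476, D₂ = 476
river cycle of f (length 8): (14, 14, -5), (-5, 16, 11), (11, 6, -10), (-10, 14, 7), (7, 14, -10), (-10, 6, 11), (11, 16, -5), (-5, 14, 14)
river cycle of g (length 8): (-5, 14, 14), (14, 14, -5), (-5, 16, 11), (11, 6, -10), (-10, 14, 7), (7, 14, -10), (-10, 6, 11), (11, 16, -5)
cycles coincide ⇒ equivalent

yes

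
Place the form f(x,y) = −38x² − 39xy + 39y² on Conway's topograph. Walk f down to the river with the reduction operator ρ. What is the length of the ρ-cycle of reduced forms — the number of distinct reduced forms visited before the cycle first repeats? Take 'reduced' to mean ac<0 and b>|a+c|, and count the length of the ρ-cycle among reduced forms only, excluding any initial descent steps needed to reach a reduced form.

D = 7449, ⌊√D⌋ = 86
descent: ρ → (39,39,-38)  [lands on river]
river: ρ → (-38,37,40)
river: ρ → (40,43,-35)
river: ρ → (-35,27,48)
river: ρ → (48,69,-14)
river: ρ → (-14,71,43)
river: ρ → (43,15,-42)
river: ρ → (-42,69,16)
river: ρ → (16,59,-62)
river: ρ → (-62,65,13)
river: ρ → (13,65,-62)
river: ρ → (-62,59,16)
river: ρ → (16,69,-42)
river: ρ → (-42,15,43)
river: ρ → (43,71,-14)
river: ρ → (-14,69,48)
river: ρ → (48,27,-35)
river: ρ → (-35,43,40)
river: ρ → (40,37,-38)
river: ρ → (-38,39,39)
ρ-cycle length = 20 (tail of 1 descent step not counted)

20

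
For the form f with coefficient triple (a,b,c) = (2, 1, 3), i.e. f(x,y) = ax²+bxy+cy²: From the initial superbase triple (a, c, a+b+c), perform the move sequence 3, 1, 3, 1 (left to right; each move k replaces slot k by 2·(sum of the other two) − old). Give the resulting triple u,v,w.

start (2,3,6) = (f(1,0),f(0,1),f(1,1))
replace slot 3: 2·(2+3) − 6 = 4 → (2,3,4)
replace slot 1: 2·(3+4) − 2 = 12 → (12,3,4)
replace slot 3: 2·(12+3) − 4 = 26 → (12,3,26)
replace slot 1: 2·(3+26) − 12 = 46 → (46,3,26)

46,3,26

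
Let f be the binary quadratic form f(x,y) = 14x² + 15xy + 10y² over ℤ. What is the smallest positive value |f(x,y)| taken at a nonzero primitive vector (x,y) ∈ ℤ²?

translate: b→-13 (≡15 mod 28), so (14,15,10)→(14,-13,9)
flip: (14,-13,9)→(9,13,14)
translate: b→-5 (≡13 mod 18), so (9,13,14)→(9,-5,10)
reduced (well bottom): (9,-5,10) with a≤c, −a<b≤a
well minimum = a = 9

9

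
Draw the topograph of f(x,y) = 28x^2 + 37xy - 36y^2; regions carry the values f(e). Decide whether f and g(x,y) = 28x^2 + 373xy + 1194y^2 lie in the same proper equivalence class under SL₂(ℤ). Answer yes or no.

D₁ = 5401, D₂ = 5401
river cycle of f (length 120): (-36, 35, 29), (29, 23, -42), (-42, 61, 10), (10, 59, -48), (-48, 37, 21), (21, 47, -38), (-38, 29, 30), (30, 31, -37), (-37, 43, 24), (24, 53, -27), … (110 more)
river cycle of g (length 120): (28, 37, -36), (-36, 35, 29), (29, 23, -42), (-42, 61, 10), (10, 59, -48), (-48, 37, 21), (21, 47, -38), (-38, 29, 30), (30, 31, -37), (-37, 43, 24), … (110 more)
cycles coincide ⇒ equivalent

yes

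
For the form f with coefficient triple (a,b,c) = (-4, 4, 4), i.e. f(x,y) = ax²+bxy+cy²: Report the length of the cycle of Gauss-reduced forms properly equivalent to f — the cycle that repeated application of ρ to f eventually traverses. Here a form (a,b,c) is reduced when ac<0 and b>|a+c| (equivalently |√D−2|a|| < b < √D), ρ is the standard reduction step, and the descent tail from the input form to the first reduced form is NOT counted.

D = 80, ⌊√D⌋ = 8
river: ρ → (4,4,-4)
river: ρ → (-4,4,4)
ρ-cycle length = 2 (tail of 0 descent steps not counted)

2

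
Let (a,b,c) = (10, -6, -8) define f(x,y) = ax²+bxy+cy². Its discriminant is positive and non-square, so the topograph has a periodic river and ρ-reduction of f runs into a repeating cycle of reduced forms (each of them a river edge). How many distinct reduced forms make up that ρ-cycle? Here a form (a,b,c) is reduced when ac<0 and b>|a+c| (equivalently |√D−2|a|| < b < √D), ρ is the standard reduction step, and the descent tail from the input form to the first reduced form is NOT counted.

D = 356, ⌊√D⌋ = 18
descent: ρ → (-8,6,10)  [lands on river]
river: ρ → (10,14,-4)
river: ρ → (-4,18,2)
river: ρ → (2,18,-4)
river: ρ → (-4,14,10)
river: ρ → (10,6,-8)
river: ρ → (-8,10,8)
river: ρ → (8,6,-10)
river: ρ → (-10,14,4)
river: ρ → (4,18,-2)
river: ρ → (-2,18,4)
river: ρ → (4,14,-10)
river: ρ → (-10,6,8)
river: ρ → (8,10,-8)
ρ-cycle length = 14 (tail of 1 descent step not counted)

14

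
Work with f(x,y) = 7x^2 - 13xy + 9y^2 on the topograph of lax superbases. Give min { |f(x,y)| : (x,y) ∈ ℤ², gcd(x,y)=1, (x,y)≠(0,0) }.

translate: b→1 (≡-13 mod 14), so (7,-13,9)→(7,1,3)
flip: (7,1,3)→(3,-1,7)
reduced (well bottom): (3,-1,7) with a≤c, −a<b≤a
well minimum = a = 3

3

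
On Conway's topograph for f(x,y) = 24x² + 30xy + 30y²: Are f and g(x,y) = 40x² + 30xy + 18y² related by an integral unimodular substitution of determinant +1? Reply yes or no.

D₁ = -1980, D₂ = -1980
f: translate: b→-18 (≡30 mod 48), so (24,30,30)→(24,-18,24)
f: flip: (24,-18,24)→(24,18,24)
f: reduced (well bottom): (24,18,24) with a≤c, −a<b≤a
g: flip: (40,30,18)→(18,-30,40)
g: translate: b→6 (≡-30 mod 36), so (18,-30,40)→(18,6,28)
g: reduced (well bottom): (18,6,28) with a≤c, −a<b≤a
reduced forms (24, 18, 24) vs (18, 6, 28) ⇒ inequivalent

no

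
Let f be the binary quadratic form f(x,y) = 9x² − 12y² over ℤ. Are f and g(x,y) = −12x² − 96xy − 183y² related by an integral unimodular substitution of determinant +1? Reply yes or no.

D₁ = 432, D₂ = 432
river cycle of f (length 2): (9, 18, -3), (-3, 18, 9)
river cycle of g (length 2): (9, 18, -3), (-3, 18, 9)
cycles coincide ⇒ equivalent

yes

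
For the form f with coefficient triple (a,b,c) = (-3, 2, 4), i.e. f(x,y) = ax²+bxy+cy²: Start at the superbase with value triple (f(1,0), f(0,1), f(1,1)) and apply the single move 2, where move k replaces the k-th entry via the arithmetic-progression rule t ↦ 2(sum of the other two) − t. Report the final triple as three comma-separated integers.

start (-3,4,3) = (f(1,0),f(0,1),f(1,1))
replace slot 2: 2·((-3)+3) − 4 = -4 → (-3,-4,3)

-3,-4,3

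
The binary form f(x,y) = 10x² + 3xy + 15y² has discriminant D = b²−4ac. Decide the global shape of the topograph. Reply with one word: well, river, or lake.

D = b²−4ac = 3² − 4·10·15 = -591
D < 0 ⇒ definite ⇒ every region one sign ⇒ single well

well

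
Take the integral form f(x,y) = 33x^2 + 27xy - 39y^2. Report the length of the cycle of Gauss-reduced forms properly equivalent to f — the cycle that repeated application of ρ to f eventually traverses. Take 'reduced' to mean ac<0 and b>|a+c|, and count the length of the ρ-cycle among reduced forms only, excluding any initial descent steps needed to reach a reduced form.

D = 5877, ⌊√D⌋ = 76
river: ρ → (-39,51,21)
river: ρ → (21,75,-3)
river: ρ → (-3,75,21)
river: ρ → (21,51,-39)
river: ρ → (-39,27,33)
river: ρ → (33,39,-33)
river: ρ → (-33,27,39)
river: ρ → (39,51,-21)
river: ρ → (-21,75,3)
river: ρ → (3,75,-21)
river: ρ → (-21,51,39)
river: ρ → (39,27,-33)
river: ρ → (-33,39,33)
river: ρ → (33,27,-39)
ρ-cycle length = 14 (tail of 0 descent steps not counted)

14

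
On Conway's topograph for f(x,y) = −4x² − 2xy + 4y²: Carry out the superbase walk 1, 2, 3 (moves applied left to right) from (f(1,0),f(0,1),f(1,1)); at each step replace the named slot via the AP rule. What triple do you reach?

start (-4,4,-2) = (f(1,0),f(0,1),f(1,1))
replace slot 1: 2·(4+(-2)) − (-4) = 8 → (8,4,-2)
replace slot 2: 2·(8+(-2)) − 4 = 8 → (8,8,-2)
replace slot 3: 2·(8+8) − (-2) = 34 → (8,8,34)

8,8,34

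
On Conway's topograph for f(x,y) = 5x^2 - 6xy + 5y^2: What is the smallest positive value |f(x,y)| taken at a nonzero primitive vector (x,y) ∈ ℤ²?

translate: b→4 (≡-6 mod 10), so (5,-6,5)→(5,4,4)
flip: (5,4,4)→(4,-4,5)
translate: b→4 (≡-4 mod 8), so (4,-4,5)→(4,4,5)
reduced (well bottom): (4,4,5) with a≤c, −a<b≤a
well minimum = a = 4

4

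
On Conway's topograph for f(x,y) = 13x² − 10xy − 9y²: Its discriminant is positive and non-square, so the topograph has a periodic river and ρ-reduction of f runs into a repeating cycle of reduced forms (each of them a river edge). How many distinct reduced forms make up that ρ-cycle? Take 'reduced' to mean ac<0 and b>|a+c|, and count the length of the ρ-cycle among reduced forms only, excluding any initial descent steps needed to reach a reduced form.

D = 568, ⌊√D⌋ = 23
descent: ρ → (-9,10,13)  [lands on river]
river: ρ → (13,16,-6)
river: ρ → (-6,20,7)
river: ρ → (7,22,-3)
river: ρ → (-3,20,14)
river: ρ → (14,8,-9)
ρ-cycle length = 6 (tail of 1 descent step not counted)

6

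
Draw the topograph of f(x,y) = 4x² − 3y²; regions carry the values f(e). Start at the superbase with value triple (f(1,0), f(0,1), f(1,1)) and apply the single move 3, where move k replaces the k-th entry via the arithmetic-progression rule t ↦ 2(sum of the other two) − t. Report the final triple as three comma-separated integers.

start (4,-3,1) = (f(1,0),f(0,1),f(1,1))
replace slot 3: 2·(4+(-3)) − 1 = 1 → (4,-3,1)

4,-3,1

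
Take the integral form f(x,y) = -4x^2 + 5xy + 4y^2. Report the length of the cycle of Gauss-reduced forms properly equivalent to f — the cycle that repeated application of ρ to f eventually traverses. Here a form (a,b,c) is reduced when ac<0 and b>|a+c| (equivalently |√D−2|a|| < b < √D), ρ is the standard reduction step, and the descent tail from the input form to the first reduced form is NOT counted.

D = 89, ⌊√D⌋ = 9
river: ρ → (4,3,-5)
river: ρ → (-5,7,2)
river: ρ → (2,9,-1)
river: ρ → (-1,9,2)
river: ρ → (2,7,-5)
river: ρ → (-5,3,4)
river: ρ → (4,5,-4)
river: ρ → (-4,3,5)
river: ρ → (5,7,-2)
river: ρ → (-2,9,1)
river: ρ → (1,9,-2)
river: ρ → (-2,7,5)
river: ρ → (5,3,-4)
river: ρ → (-4,5,4)
ρ-cycle length = 14 (tail of 0 descent steps not counted)

14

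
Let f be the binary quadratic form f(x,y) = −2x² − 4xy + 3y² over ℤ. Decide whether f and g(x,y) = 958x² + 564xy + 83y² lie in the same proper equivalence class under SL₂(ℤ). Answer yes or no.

D₁ = 40, D₂ = 40
river cycle of f (length 6): (3, 4, -2), (-2, 4, 3), (3, 2, -3), (-3, 4, 2), (2, 4, -3), (-3, 2, 3)
river cycle of g (length 6): (2, 4, -3), (-3, 2, 3), (3, 4, -2), (-2, 4, 3), (3, 2, -3), (-3, 4, 2)
cycles coincide ⇒ equivalent

yes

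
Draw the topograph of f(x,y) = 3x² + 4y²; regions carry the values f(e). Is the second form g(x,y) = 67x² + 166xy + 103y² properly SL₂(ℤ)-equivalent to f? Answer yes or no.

D₁ = -48, D₂ = -48
f: reduced (well bottom): (3,0,4) with a≤c, −a<b≤a
g: translate: b→32 (≡166 mod 134), so (67,166,103)→(67,32,4)
g: flip: (67,32,4)→(4,-32,67)
g: translate: b→0 (≡-32 mod 8), so (4,-32,67)→(4,0,3)
g: flip: (4,0,3)→(3,0,4)
g: reduced (well bottom): (3,0,4) with a≤c, −a<b≤a
reduced forms (3, 0, 4) vs (3, 0, 4) ⇒ equivalent

yes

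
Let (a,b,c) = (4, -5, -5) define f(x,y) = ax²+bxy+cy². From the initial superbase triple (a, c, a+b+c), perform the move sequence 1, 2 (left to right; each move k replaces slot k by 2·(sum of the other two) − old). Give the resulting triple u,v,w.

start (4,-5,-6) = (f(1,0),f(0,1),f(1,1))
replace slot 1: 2·((-5)+(-6)) − 4 = -26 → (-26,-5,-6)
replace slot 2: 2·((-26)+(-6)) − (-5) = -59 → (-26,-59,-6)

-26,-59,-6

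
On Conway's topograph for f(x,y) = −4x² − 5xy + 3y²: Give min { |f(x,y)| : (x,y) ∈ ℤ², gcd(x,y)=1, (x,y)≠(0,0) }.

descent: ρ → (3,5,-4)  [lands on river]
river: ρ → (-4,3,4)
river: ρ → (4,5,-3)
river: ρ → (-3,7,2)
river: ρ → (2,5,-6)
river: ρ → (-6,7,1)
river: ρ → (1,7,-6)
river: ρ → (-6,5,2)
river: ρ → (2,7,-3)
river: ρ → (-3,5,4)
river: ρ → (4,3,-4)
river: ρ → (-4,5,3)
river: ρ → (3,7,-2)
river: ρ → (-2,5,6)
river: ρ → (6,7,-1)
river: ρ → (-1,7,6)
river: ρ → (6,5,-2)
river: ρ → (-2,7,3)
closes: descent 1, river 18
min |a| on river = 1

1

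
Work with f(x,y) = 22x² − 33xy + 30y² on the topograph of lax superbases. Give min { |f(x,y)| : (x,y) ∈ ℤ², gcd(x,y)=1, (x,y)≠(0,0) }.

translate: b→11 (≡-33 mod 44), so (22,-33,30)→(22,11,19)
flip: (22,11,19)→(19,-11,22)
reduced (well bottom): (19,-11,22) with a≤c, −a<b≤a
well minimum = a = 19

19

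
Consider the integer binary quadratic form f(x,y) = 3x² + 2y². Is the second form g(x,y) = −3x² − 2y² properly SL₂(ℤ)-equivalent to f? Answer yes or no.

D₁ = -24, D₂ = -24
f: flip: (3,0,2)→(2,0,3)
f: reduced (well bottom): (2,0,3) with a≤c, −a<b≤a
g is negative-definite; reduce −g:
−g: flip: (3,0,2)→(2,0,3)
−g: reduced (well bottom): (2,0,3) with a≤c, −a<b≤a
flip sign back: reduced form of g is (-2,0,-3)
reduced forms (2, 0, 3) vs (-2, 0, -3) ⇒ inequivalent

no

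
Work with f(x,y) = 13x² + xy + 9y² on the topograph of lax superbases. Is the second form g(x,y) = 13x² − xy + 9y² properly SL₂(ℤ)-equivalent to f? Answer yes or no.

D₁ = -467, D₂ = -467
f: flip: (13,1,9)→(9,-1,13)
f: reduced (well bottom): (9,-1,13) with a≤c, −a<b≤a
g: flip: (13,-1,9)→(9,1,13)
g: reduced (well bottom): (9,1,13) with a≤c, −a<b≤a
reduced forms (9, -1, 13) vs (9, 1, 13) ⇒ inequivalent

no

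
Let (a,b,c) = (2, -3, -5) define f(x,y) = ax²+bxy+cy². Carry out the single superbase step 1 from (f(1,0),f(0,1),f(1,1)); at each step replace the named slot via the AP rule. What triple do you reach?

start (2,-5,-6) = (f(1,0),f(0,1),f(1,1))
replace slot 1: 2·((-5)+(-6)) − 2 = -24 → (-24,-5,-6)

-24,-5,-6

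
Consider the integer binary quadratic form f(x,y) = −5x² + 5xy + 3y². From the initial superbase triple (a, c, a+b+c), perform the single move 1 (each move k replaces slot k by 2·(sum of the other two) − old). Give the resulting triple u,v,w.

start (-5,3,3) = (f(1,0),f(0,1),f(1,1))
replace slot 1: 2·(3+3) − (-5) = 17 → (17,3,3)

17,3,3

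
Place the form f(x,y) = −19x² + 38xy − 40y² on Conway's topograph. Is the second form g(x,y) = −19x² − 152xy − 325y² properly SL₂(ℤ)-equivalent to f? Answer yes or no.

D₁ = -1596, D₂ = -1596
f is negative-definite; reduce −f:
−f: translate: b→0 (≡-38 mod 38), so (19,-38,40)→(19,0,21)
−f: reduced (well bottom): (19,0,21) with a≤c, −a<b≤a
flip sign back: reduced form of f is (-19,0,-21)
g is negative-definite; reduce −g:
−g: translate: b→0 (≡152 mod 38), so (19,152,325)→(19,0,21)
−g: reduced (well bottom): (19,0,21) with a≤c, −a<b≤a
flip sign back: reduced form of g is (-19,0,-21)
reduced forms (-19, 0, -21) vs (-19, 0, -21) ⇒ equivalent

yes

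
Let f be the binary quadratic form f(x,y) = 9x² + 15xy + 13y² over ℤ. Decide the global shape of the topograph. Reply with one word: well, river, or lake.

D = b²−4ac = 15² − 4·9·13 = -243
D < 0 ⇒ definite ⇒ every region one sign ⇒ single well

well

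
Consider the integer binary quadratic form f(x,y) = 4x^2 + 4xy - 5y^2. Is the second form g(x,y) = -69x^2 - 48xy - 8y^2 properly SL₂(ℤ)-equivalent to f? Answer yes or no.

D₁ = 96, D₂ = 96
river cycle of f (length 4): (-5, 6, 3), (3, 6, -5), (-5, 4, 4), (4, 4, -5)
river cycle of g (length 4): (3, 6, -5), (-5, 4, 4), (4, 4, -5), (-5, 6, 3)
cycles coincide ⇒ equivalent

yes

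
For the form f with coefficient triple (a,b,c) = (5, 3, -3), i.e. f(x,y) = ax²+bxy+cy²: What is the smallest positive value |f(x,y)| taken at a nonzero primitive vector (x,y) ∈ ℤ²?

river: ρ → (-3,3,5)
river: ρ → (5,7,-1)
river: ρ → (-1,7,5)
river: ρ → (5,3,-3)
closes: descent 0, river 4
min |a| on river = 1

1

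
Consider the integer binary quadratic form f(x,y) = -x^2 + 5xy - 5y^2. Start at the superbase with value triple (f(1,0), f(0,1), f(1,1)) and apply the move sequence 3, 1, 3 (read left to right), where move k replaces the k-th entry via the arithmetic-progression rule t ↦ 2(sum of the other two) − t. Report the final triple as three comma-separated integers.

start (-1,-5,-1) = (f(1,0),f(0,1),f(1,1))
replace slot 3: 2·((-1)+(-5)) − (-1) = -11 → (-1,-5,-11)
replace slot 1: 2·((-5)+(-11)) − (-1) = -31 → (-31,-5,-11)
replace slot 3: 2·((-31)+(-5)) − (-11) = -61 → (-31,-5,-61)

-31,-5,-61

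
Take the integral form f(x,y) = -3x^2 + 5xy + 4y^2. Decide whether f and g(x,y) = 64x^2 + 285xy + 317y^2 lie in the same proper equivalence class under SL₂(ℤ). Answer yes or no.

D₁ = 73, D₂ = 73
river cycle of f (length 18): (4, 3, -4), (-4, 5, 3), (3, 7, -2), (-2, 5, 6), (6, 7, -1), (-1, 7, 6), (6, 5, -2), (-2, 7, 3), (3, 5, -4), (-4, 3, 4), … (8 more)
river cycle of g (length 18): (3, 7, -2), (-2, 5, 6), (6, 7, -1), (-1, 7, 6), (6, 5, -2), (-2, 7, 3), (3, 5, -4), (-4, 3, 4), (4, 5, -3), (-3, 7, 2), … (8 more)
cycles coincide ⇒ equivalent

yes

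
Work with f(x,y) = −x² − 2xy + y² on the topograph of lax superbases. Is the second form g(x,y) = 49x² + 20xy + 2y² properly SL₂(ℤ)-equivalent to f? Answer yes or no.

D₁ = 8, D₂ = 8
river cycle of f (length 2): (1, 2, -1), (-1, 2, 1)
river cycle of g (length 2): (-1, 2, 1), (1, 2, -1)
cycles coincide ⇒ equivalent

yes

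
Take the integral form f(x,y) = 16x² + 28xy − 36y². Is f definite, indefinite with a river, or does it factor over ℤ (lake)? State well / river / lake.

D = b²−4ac = 28² − 4·16·(-36) = 3088
D > 0 non-square ⇒ indefinite ⇒ periodic river

river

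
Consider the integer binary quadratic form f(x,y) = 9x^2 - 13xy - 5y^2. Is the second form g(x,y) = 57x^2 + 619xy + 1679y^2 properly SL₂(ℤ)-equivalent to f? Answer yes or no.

D₁ = 349, D₂ = 349
river cycle of f (length 18): (-5, 13, 9), (9, 5, -9), (-9, 13, 5), (5, 17, -3), (-3, 13, 15), (15, 17, -1), (-1, 17, 15), (15, 13, -3), (-3, 17, 5), (5, 13, -9), … (8 more)
river cycle of g (length 18): (9, 5, -9), (-9, 13, 5), (5, 17, -3), (-3, 13, 15), (15, 17, -1), (-1, 17, 15), (15, 13, -3), (-3, 17, 5), (5, 13, -9), (-9, 5, 9), … (8 more)
cycles coincide ⇒ equivalent

yes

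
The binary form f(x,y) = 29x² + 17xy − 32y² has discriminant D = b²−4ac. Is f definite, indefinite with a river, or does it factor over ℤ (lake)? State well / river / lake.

D = b²−4ac = 17² − 4·29·(-32) = 4001
D > 0 non-square ⇒ indefinite ⇒ periodic river

river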